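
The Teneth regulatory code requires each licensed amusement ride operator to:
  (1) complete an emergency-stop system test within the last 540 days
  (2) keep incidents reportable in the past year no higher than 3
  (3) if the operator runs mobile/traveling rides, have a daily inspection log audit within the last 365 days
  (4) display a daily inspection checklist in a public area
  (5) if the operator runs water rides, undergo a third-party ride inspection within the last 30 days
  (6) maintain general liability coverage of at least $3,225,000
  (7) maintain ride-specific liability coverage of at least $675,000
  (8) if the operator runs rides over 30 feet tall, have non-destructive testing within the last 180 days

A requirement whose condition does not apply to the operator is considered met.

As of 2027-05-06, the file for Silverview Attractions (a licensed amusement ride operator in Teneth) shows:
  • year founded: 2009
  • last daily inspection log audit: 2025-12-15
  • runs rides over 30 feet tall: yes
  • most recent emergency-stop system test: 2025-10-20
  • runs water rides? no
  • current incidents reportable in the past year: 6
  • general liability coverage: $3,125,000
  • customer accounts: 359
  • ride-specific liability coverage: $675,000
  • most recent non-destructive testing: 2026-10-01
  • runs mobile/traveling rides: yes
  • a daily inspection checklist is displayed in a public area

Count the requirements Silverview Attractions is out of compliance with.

1. emergency-stop system test 563 days ago vs limit 540 → not met
2. incidents reportable in the past year 6 > 3 → not met
3. condition 'runs mobile/traveling rides' holds; daily inspection log audit 507 days ago vs limit 365 → not met
4. daily inspection checklist present → met
5. condition 'runs water rides' does not hold → requirement n/a → met
6. general liability coverage $3,125,000 < $3,225,000 → not met
7. ride-specific liability coverage $675,000 ≥ $675,000 → met
8. condition 'runs rides over 30 feet tall' holds; non-destructive testing 217 days ago vs limit 180 → not met
Not met: 5 of 8

5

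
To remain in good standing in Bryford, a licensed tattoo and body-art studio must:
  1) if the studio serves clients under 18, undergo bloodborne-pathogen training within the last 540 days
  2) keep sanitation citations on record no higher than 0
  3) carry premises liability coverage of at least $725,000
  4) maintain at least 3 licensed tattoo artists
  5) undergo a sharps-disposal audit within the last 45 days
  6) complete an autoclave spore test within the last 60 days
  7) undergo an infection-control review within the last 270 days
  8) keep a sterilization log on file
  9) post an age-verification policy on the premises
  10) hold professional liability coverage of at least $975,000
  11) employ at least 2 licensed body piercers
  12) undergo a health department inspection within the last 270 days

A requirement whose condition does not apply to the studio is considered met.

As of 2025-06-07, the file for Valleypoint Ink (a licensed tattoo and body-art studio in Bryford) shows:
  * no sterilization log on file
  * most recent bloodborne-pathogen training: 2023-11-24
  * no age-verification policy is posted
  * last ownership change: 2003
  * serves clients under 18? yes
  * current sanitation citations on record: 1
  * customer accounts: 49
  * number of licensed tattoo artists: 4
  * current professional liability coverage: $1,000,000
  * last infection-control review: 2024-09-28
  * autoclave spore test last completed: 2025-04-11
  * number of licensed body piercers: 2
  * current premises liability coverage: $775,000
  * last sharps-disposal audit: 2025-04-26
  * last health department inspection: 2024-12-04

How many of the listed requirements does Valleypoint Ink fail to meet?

4

1. condition 'serves clients under 18' holds; bloodborne-pathogen training 561 days ago vs limit 540 → not met
2. sanitation citations on record 1 > 0 → not met
3. premises liability coverage $775,000 ≥ $725,000 → met
4. licensed tattoo artists 4 ≥ 3 → met
5. sharps-disposal audit 42 days ago vs limit 45 → met
6. autoclave spore test 57 days ago vs limit 60 → met
7. infection-control review 252 days ago vs limit 270 → met
8. sterilization log absent → not met
9. age-verification policy absent → not met
10. professional liability coverage $1,000,000 ≥ $975,000 → met
11. licensed body piercers 2 ≥ 2 → met
12. health department inspection 185 days ago vs limit 270 → met
Not met: 4 of 12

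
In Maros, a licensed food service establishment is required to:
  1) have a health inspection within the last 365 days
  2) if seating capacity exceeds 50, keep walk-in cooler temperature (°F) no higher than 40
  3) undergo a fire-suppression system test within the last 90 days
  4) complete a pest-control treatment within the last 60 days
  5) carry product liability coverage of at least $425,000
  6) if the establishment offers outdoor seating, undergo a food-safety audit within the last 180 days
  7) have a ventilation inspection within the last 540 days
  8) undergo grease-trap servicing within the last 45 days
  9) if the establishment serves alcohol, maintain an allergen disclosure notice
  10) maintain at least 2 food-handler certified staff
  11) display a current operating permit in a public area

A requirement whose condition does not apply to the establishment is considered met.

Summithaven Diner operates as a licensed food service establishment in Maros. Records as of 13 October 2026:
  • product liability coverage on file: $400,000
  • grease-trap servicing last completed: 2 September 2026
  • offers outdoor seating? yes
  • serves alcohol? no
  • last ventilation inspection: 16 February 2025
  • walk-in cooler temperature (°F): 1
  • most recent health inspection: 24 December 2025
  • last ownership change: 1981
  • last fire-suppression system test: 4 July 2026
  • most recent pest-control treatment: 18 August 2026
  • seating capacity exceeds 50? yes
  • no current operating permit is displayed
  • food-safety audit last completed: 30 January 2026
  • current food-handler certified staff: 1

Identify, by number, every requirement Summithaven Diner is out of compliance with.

3, 5, 6, 7, 10, 11

1. health inspection 293 days ago vs limit 365 → met
2. condition 'seating capacity exceeds 50' holds; walk-in cooler temperature (°F) 1 ≤ 40 → met
3. fire-suppression system test 101 days ago vs limit 90 → not met
4. pest-control treatment 56 days ago vs limit 60 → met
5. product liability coverage $400,000 < $425,000 → not met
6. condition 'offers outdoor seating' holds; food-safety audit 256 days ago vs limit 180 → not met
7. ventilation inspection 604 days ago vs limit 540 → not met
8. grease-trap servicing 41 days ago vs limit 45 → met
9. condition 'serves alcohol' does not hold → requirement n/a → met
10. food-handler certified staff 1 < 2 → not met
11. current operating permit absent → not met
Not met: 3, 5, 6, 7, 10, 11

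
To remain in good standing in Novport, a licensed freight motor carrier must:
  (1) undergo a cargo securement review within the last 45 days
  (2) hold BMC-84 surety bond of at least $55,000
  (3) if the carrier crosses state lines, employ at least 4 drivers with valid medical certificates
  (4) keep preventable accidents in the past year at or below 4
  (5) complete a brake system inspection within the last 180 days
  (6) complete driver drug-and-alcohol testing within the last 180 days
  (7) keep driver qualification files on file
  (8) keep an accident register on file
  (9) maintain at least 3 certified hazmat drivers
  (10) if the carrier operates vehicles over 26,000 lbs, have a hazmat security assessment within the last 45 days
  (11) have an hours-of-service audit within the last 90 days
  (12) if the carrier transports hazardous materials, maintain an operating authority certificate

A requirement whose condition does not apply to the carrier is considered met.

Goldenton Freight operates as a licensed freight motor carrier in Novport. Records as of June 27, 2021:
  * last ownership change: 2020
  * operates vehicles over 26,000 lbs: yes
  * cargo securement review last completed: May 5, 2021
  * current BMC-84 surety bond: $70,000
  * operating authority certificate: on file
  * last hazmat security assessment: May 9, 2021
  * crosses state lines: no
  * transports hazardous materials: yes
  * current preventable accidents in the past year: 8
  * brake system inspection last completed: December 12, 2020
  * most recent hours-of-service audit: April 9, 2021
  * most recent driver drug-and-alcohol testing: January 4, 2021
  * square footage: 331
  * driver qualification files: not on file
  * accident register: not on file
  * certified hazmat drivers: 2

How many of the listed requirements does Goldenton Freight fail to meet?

7

1. cargo securement review 53 days ago vs limit 45 → not met
2. BMC-84 surety bond $70,000 ≥ $55,000 → met
3. condition 'crosses state lines' does not hold → requirement n/a → met
4. preventable accidents in the past year 8 > 4 → not met
5. brake system inspection 197 days ago vs limit 180 → not met
6. driver drug-and-alcohol testing 174 days ago vs limit 180 → met
7. driver qualification files absent → not met
8. accident register absent → not met
9. certified hazmat drivers 2 < 3 → not met
10. condition 'operates vehicles over 26,000 lbs' holds; hazmat security assessment 49 days ago vs limit 45 → not met
11. hours-of-service audit 79 days ago vs limit 90 → met
12. condition 'transports hazardous materials' holds; operating authority certificate present → met
Not met: 7 of 12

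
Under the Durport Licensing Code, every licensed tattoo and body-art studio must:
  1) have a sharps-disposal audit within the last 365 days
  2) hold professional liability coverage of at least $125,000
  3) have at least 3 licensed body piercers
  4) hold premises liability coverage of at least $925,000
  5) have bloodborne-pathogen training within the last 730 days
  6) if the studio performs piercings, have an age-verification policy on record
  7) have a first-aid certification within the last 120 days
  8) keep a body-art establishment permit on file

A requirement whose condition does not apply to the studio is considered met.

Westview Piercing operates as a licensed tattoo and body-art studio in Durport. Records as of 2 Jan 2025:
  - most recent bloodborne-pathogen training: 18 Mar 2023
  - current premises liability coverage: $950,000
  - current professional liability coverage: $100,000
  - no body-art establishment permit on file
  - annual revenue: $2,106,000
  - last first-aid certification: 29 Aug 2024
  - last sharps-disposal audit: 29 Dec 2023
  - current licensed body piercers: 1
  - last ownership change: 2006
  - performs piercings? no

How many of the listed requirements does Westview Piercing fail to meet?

1. sharps-disposal audit 370 days ago vs limit 365 → not met
2. professional liability coverage $100,000 < $125,000 → not met
3. licensed body piercers 1 < 3 → not met
4. premises liability coverage $950,000 ≥ $925,000 → met
5. bloodborne-pathogen training 656 days ago vs limit 730 → met
6. condition 'performs piercings' does not hold → requirement n/a → met
7. first-aid certification 126 days ago vs limit 120 → not met
8. body-art establishment permit absent → not met
Not met: 5 of 8

5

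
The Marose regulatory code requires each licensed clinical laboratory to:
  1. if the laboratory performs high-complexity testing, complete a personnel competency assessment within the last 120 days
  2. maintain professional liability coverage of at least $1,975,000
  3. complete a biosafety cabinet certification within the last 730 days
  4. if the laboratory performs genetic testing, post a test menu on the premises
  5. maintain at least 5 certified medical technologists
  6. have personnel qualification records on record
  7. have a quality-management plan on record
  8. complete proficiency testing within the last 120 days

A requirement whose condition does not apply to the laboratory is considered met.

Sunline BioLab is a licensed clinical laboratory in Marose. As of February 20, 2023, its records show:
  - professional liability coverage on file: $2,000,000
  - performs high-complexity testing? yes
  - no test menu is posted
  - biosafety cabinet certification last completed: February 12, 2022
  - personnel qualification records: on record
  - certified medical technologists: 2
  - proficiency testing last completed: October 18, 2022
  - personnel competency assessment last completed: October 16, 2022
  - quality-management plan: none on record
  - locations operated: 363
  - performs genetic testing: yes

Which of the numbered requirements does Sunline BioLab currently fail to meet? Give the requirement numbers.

1, 4, 5, 7, 8

1. condition 'performs high-complexity testing' holds; personnel competency assessment 127 days ago vs limit 120 → not met
2. professional liability coverage $2,000,000 ≥ $1,975,000 → met
3. biosafety cabinet certification 373 days ago vs limit 730 → met
4. condition 'performs genetic testing' holds; test menu absent → not met
5. certified medical technologists 2 < 5 → not met
6. personnel qualification records present → met
7. quality-management plan absent → not met
8. proficiency testing 125 days ago vs limit 120 → not met
Not met: 1, 4, 5, 7, 8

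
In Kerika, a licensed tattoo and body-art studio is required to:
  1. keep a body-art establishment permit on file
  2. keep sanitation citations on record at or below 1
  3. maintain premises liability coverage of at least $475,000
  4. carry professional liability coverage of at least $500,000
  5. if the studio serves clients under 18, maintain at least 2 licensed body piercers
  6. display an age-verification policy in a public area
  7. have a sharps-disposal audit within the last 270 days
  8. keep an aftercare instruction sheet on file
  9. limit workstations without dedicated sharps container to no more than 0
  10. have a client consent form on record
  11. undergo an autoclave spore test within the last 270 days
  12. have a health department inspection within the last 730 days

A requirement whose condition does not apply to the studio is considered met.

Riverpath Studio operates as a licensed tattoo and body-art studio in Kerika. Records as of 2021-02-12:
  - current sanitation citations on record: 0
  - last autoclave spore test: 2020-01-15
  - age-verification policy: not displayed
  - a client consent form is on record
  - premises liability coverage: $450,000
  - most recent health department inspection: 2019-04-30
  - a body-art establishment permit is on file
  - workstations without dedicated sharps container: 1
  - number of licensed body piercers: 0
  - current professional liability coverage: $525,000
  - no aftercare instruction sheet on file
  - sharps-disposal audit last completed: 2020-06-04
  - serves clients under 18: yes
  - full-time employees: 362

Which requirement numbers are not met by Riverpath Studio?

3, 5, 6, 8, 9, 11

1. body-art establishment permit present → met
2. sanitation citations on record 0 ≤ 1 → met
3. premises liability coverage $450,000 < $475,000 → not met
4. professional liability coverage $525,000 ≥ $500,000 → met
5. condition 'serves clients under 18' holds; licensed body piercers 0 < 2 → not met
6. age-verification policy absent → not met
7. sharps-disposal audit 253 days ago vs limit 270 → met
8. aftercare instruction sheet absent → not met
9. workstations without dedicated sharps container 1 > 0 → not met
10. client consent form present → met
11. autoclave spore test 394 days ago vs limit 270 → not met
12. health department inspection 654 days ago vs limit 730 → met
Not met: 3, 5, 6, 8, 9, 11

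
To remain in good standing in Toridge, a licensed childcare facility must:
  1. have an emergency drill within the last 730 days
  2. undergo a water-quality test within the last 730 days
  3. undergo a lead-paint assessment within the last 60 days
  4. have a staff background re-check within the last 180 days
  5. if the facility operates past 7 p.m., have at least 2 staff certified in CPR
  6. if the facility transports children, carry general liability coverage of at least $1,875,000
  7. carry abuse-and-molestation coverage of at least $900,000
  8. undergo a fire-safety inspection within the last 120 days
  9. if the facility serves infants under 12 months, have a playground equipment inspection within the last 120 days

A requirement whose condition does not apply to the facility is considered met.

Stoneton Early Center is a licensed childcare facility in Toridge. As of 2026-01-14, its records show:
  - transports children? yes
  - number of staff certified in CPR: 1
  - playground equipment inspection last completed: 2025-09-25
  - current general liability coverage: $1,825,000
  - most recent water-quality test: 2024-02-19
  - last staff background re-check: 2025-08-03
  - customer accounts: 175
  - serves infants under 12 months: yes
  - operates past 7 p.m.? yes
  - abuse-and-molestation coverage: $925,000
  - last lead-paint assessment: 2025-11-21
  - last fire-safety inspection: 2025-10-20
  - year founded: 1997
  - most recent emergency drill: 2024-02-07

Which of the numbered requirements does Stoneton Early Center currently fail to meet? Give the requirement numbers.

5, 6

1. emergency drill 707 days ago vs limit 730 → met
2. water-quality test 695 days ago vs limit 730 → met
3. lead-paint assessment 54 days ago vs limit 60 → met
4. staff background re-check 164 days ago vs limit 180 → met
5. condition 'operates past 7 p.m.' holds; staff certified in CPR 1 < 2 → not met
6. condition 'transports children' holds; general liability coverage $1,825,000 < $1,875,000 → not met
7. abuse-and-molestation coverage $925,000 ≥ $900,000 → met
8. fire-safety inspection 86 days ago vs limit 120 → met
9. condition 'serves infants under 12 months' holds; playground equipment inspection 111 days ago vs limit 120 → met
Not met: 5, 6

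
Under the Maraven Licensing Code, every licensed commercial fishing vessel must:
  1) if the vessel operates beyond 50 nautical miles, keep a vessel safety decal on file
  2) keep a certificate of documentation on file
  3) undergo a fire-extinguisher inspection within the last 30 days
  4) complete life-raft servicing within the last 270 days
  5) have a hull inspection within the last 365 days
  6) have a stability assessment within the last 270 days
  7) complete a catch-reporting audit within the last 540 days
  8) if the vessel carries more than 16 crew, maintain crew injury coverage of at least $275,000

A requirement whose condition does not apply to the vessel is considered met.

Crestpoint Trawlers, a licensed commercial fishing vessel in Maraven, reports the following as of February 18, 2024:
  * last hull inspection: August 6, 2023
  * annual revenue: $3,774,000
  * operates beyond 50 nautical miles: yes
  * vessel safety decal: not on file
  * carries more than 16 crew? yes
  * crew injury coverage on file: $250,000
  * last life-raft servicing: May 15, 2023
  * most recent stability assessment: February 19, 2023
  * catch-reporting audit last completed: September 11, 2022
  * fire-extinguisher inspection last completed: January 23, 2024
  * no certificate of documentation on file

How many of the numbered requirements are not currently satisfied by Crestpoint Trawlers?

1. condition 'operates beyond 50 nautical miles' holds; vessel safety decal absent → not met
2. certificate of documentation absent → not met
3. fire-extinguisher inspection 26 days ago vs limit 30 → met
4. life-raft servicing 279 days ago vs limit 270 → not met
5. hull inspection 196 days ago vs limit 365 → met
6. stability assessment 364 days ago vs limit 270 → not met
7. catch-reporting audit 525 days ago vs limit 540 → met
8. condition 'carries more than 16 crew' holds; crew injury coverage $250,000 < $275,000 → not met
Not met: 5 of 8

5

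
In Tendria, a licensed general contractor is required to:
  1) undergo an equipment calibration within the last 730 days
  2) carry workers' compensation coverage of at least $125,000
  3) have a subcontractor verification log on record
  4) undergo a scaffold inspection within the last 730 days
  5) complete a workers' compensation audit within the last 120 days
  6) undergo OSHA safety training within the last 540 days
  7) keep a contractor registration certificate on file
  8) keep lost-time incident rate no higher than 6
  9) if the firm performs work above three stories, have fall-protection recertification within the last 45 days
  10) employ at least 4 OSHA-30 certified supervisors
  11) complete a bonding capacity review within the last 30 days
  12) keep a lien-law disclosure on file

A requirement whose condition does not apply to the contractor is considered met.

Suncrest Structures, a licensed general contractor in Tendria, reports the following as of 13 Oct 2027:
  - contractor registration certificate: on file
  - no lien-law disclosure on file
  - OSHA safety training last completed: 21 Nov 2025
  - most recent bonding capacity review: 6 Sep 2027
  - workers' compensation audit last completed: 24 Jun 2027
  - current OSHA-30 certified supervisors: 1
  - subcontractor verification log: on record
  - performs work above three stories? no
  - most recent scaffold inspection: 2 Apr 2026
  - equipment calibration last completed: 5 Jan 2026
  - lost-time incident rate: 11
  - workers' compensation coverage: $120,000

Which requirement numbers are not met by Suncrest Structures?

1. equipment calibration 646 days ago vs limit 730 → met
2. workers' compensation coverage $120,000 < $125,000 → not met
3. subcontractor verification log present → met
4. scaffold inspection 559 days ago vs limit 730 → met
5. workers' compensation audit 111 days ago vs limit 120 → met
6. OSHA safety training 691 days ago vs limit 540 → not met
7. contractor registration certificate present → met
8. lost-time incident rate 11 > 6 → not met
9. condition 'performs work above three stories' does not hold → requirement n/a → met
10. OSHA-30 certified supervisors 1 < 4 → not met
11. bonding capacity review 37 days ago vs limit 30 → not met
12. lien-law disclosure absent → not met
Not met: 2, 6, 8, 10, 11, 12

2, 6, 8, 10, 11, 12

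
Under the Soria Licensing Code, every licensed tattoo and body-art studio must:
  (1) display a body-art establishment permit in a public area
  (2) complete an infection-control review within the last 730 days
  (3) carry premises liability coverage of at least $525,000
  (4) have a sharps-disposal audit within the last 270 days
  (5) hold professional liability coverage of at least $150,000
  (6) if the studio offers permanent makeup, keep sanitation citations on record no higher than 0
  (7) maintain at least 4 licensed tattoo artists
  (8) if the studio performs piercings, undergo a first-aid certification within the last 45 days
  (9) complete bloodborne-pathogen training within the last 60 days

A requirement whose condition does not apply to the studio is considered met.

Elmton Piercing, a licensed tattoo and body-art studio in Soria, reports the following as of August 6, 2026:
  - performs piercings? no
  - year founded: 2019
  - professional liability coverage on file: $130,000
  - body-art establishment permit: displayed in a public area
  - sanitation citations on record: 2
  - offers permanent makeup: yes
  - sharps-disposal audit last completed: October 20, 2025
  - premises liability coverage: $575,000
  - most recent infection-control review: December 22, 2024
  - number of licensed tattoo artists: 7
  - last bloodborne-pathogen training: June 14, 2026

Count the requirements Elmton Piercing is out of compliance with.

1. body-art establishment permit present → met
2. infection-control review 592 days ago vs limit 730 → met
3. premises liability coverage $575,000 ≥ $525,000 → met
4. sharps-disposal audit 290 days ago vs limit 270 → not met
5. professional liability coverage $130,000 < $150,000 → not met
6. condition 'offers permanent makeup' holds; sanitation citations on record 2 > 0 → not met
7. licensed tattoo artists 7 ≥ 4 → met
8. condition 'performs piercings' does not hold → requirement n/a → met
9. bloodborne-pathogen training 53 days ago vs limit 60 → met
Not met: 3 of 9

3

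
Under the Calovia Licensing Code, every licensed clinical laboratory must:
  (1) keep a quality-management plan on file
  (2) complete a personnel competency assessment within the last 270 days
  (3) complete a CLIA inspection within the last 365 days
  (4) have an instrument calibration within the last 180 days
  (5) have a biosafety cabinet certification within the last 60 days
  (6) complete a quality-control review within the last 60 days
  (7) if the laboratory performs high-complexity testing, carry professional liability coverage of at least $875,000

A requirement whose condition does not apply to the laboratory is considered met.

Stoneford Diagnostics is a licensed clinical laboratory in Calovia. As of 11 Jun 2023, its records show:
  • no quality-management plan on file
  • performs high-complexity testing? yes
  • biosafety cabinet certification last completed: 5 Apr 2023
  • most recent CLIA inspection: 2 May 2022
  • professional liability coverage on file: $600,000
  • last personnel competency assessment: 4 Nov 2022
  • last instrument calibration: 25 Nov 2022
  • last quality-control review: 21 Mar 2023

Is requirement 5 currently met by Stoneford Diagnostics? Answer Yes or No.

5. biosafety cabinet certification 67 days ago vs limit 60 → not met

No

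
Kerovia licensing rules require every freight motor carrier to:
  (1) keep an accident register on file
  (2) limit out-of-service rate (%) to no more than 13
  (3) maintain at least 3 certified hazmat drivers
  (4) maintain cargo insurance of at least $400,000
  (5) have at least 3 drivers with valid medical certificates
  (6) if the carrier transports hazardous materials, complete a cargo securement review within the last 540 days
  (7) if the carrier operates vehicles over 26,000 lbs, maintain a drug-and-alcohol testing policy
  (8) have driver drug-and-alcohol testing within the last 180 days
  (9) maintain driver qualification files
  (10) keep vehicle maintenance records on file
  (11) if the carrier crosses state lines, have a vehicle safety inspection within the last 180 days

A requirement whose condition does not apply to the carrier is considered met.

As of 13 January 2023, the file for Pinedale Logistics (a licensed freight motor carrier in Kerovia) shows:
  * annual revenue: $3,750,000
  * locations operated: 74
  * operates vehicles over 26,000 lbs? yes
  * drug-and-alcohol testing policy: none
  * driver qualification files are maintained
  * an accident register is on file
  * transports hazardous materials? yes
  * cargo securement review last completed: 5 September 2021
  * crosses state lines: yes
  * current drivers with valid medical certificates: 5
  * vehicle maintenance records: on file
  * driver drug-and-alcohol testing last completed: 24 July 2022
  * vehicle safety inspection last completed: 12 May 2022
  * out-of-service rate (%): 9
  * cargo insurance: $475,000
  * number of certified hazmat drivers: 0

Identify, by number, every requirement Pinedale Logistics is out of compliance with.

3, 7, 11

1. accident register present → met
2. out-of-service rate (%) 9 ≤ 13 → met
3. certified hazmat drivers 0 < 3 → not met
4. cargo insurance $475,000 ≥ $400,000 → met
5. drivers with valid medical certificates 5 ≥ 3 → met
6. condition 'transports hazardous materials' holds; cargo securement review 495 days ago vs limit 540 → met
7. condition 'operates vehicles over 26,000 lbs' holds; drug-and-alcohol testing policy absent → not met
8. driver drug-and-alcohol testing 173 days ago vs limit 180 → met
9. driver qualification files present → met
10. vehicle maintenance records present → met
11. condition 'crosses state lines' holds; vehicle safety inspection 246 days ago vs limit 180 → not met
Not met: 3, 7, 11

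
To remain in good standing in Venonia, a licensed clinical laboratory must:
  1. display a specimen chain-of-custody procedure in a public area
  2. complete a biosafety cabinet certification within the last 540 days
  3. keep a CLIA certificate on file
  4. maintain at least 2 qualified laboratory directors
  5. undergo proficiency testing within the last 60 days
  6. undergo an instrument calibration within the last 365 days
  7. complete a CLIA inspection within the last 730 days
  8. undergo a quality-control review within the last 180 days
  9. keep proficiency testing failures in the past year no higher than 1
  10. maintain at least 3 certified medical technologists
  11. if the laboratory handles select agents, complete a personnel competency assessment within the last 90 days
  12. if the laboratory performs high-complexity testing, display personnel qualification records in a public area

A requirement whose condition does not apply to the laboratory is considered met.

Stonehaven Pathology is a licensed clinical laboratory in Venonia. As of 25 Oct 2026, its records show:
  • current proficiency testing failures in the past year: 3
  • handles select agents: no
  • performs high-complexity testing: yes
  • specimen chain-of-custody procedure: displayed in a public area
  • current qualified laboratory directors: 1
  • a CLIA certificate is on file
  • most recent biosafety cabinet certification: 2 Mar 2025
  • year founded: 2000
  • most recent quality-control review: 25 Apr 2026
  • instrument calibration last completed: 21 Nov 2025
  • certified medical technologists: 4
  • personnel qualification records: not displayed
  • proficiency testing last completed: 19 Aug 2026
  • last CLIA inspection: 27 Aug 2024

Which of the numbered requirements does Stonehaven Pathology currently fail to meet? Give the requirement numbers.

1. specimen chain-of-custody procedure present → met
2. biosafety cabinet certification 602 days ago vs limit 540 → not met
3. CLIA certificate present → met
4. qualified laboratory directors 1 < 2 → not met
5. proficiency testing 67 days ago vs limit 60 → not met
6. instrument calibration 338 days ago vs limit 365 → met
7. CLIA inspection 789 days ago vs limit 730 → not met
8. quality-control review 183 days ago vs limit 180 → not met
9. proficiency testing failures in the past year 3 > 1 → not met
10. certified medical technologists 4 ≥ 3 → met
11. condition 'handles select agents' does not hold → requirement n/a → met
12. condition 'performs high-complexity testing' holds; personnel qualification records absent → not met
Not met: 2, 4, 5, 7, 8, 9, 12

2, 4, 5, 7, 8, 9, 12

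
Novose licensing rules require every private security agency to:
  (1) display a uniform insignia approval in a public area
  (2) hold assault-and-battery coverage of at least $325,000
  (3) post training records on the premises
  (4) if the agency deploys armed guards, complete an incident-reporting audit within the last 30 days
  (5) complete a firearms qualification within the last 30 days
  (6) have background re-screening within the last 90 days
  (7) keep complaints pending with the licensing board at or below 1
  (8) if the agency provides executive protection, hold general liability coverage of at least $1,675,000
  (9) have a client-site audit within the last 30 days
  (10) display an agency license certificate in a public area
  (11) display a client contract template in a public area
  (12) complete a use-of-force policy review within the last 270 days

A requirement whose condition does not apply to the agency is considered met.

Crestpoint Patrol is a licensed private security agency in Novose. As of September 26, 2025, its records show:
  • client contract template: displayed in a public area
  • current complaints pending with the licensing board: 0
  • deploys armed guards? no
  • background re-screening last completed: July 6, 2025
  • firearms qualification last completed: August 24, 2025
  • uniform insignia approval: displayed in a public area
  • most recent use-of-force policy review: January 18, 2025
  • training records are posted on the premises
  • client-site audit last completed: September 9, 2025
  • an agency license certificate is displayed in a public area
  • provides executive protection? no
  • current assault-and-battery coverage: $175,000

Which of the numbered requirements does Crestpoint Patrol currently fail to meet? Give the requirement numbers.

1. uniform insignia approval present → met
2. assault-and-battery coverage $175,000 < $325,000 → not met
3. training records present → met
4. condition 'deploys armed guards' does not hold → requirement n/a → met
5. firearms qualification 33 days ago vs limit 30 → not met
6. background re-screening 82 days ago vs limit 90 → met
7. complaints pending with the licensing board 0 ≤ 1 → met
8. condition 'provides executive protection' does not hold → requirement n/a → met
9. client-site audit 17 days ago vs limit 30 → met
10. agency license certificate present → met
11. client contract template present → met
12. use-of-force policy review 251 days ago vs limit 270 → met
Not met: 2, 5

2, 5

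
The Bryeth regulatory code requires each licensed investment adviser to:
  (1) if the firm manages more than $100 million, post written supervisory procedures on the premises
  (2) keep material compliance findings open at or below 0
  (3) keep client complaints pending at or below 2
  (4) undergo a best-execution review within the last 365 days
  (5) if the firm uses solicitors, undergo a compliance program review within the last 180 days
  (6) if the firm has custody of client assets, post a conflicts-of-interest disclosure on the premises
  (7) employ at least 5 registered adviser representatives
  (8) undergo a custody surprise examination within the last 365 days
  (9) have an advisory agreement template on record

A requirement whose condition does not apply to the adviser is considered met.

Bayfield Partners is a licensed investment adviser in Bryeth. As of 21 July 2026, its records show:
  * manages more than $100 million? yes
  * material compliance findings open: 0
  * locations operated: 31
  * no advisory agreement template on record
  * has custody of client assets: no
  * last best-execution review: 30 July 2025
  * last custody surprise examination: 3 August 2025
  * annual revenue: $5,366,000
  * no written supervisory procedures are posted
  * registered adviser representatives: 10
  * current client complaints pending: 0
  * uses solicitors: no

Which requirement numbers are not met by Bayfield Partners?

1, 9

1. condition 'manages more than $100 million' holds; written supervisory procedures absent → not met
2. material compliance findings open 0 ≤ 0 → met
3. client complaints pending 0 ≤ 2 → met
4. best-execution review 356 days ago vs limit 365 → met
5. condition 'uses solicitors' does not hold → requirement n/a → met
6. condition 'has custody of client assets' does not hold → requirement n/a → met
7. registered adviser representatives 10 ≥ 5 → met
8. custody surprise examination 352 days ago vs limit 365 → met
9. advisory agreement template absent → not met
Not met: 1, 9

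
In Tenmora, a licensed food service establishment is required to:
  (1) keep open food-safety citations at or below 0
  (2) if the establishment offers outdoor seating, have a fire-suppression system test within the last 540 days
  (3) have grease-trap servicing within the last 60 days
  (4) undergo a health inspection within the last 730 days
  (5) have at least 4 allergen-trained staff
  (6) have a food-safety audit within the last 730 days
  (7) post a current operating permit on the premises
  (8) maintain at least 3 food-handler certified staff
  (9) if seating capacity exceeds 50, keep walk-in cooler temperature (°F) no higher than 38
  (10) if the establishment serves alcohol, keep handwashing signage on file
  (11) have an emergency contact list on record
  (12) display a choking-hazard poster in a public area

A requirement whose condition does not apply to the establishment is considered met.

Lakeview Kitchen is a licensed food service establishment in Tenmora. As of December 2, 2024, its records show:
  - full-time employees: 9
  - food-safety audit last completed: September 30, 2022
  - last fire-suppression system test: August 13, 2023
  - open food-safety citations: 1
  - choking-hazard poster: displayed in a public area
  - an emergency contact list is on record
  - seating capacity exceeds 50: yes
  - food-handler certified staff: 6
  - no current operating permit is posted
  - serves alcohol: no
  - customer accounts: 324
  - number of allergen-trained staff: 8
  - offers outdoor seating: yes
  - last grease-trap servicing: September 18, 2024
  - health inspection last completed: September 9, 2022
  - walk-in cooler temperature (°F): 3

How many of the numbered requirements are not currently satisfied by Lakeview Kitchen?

5

1. open food-safety citations 1 > 0 → not met
2. condition 'offers outdoor seating' holds; fire-suppression system test 477 days ago vs limit 540 → met
3. grease-trap servicing 75 days ago vs limit 60 → not met
4. health inspection 815 days ago vs limit 730 → not met
5. allergen-trained staff 8 ≥ 4 → met
6. food-safety audit 794 days ago vs limit 730 → not met
7. current operating permit absent → not met
8. food-handler certified staff 6 ≥ 3 → met
9. condition 'seating capacity exceeds 50' holds; walk-in cooler temperature (°F) 3 ≤ 38 → met
10. condition 'serves alcohol' does not hold → requirement n/a → met
11. emergency contact list present → met
12. choking-hazard poster present → met
Not met: 5 of 12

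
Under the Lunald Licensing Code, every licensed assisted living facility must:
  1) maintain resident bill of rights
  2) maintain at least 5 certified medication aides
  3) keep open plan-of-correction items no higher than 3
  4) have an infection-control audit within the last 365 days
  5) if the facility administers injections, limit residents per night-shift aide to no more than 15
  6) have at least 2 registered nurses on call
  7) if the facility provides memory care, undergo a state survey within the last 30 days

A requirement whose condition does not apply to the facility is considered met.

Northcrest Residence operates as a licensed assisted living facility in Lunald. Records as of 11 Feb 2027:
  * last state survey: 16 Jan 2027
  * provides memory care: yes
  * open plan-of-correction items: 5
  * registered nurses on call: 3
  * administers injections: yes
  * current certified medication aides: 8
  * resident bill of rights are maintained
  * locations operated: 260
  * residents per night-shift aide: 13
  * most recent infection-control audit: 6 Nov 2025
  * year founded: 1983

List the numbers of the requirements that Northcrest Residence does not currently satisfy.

3, 4

1. resident bill of rights present → met
2. certified medication aides 8 ≥ 5 → met
3. open plan-of-correction items 5 > 3 → not met
4. infection-control audit 462 days ago vs limit 365 → not met
5. condition 'administers injections' holds; residents per night-shift aide 13 ≤ 15 → met
6. registered nurses on call 3 ≥ 2 → met
7. condition 'provides memory care' holds; state survey 26 days ago vs limit 30 → met
Not met: 3, 4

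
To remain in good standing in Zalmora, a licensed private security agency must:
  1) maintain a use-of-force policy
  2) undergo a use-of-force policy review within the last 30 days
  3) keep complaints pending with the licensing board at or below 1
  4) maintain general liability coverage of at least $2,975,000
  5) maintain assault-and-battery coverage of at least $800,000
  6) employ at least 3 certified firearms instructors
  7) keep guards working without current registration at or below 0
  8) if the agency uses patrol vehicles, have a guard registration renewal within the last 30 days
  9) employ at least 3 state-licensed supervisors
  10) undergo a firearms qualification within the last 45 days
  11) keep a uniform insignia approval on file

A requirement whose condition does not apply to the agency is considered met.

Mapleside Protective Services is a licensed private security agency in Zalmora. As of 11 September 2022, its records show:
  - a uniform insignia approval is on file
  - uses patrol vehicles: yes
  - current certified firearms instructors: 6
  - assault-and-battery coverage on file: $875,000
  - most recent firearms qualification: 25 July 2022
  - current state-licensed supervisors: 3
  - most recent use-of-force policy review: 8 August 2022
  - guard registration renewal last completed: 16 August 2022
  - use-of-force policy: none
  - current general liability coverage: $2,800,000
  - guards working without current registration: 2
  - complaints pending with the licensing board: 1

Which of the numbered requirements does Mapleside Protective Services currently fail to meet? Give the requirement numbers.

1. use-of-force policy absent → not met
2. use-of-force policy review 34 days ago vs limit 30 → not met
3. complaints pending with the licensing board 1 ≤ 1 → met
4. general liability coverage $2,800,000 < $2,975,000 → not met
5. assault-and-battery coverage $875,000 ≥ $800,000 → met
6. certified firearms instructors 6 ≥ 3 → met
7. guards working without current registration 2 > 0 → not met
8. condition 'uses patrol vehicles' holds; guard registration renewal 26 days ago vs limit 30 → met
9. state-licensed supervisors 3 ≥ 3 → met
10. firearms qualification 48 days ago vs limit 45 → not met
11. uniform insignia approval present → met
Not met: 1, 2, 4, 7, 10

1, 2, 4, 7, 10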